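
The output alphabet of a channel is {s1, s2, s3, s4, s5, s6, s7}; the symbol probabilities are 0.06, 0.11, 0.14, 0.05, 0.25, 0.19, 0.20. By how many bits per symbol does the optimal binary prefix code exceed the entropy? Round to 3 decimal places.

0.033 bits

Entropy H = −Σ p log₂ p ≈ 2.6266 bits.
Huffman merges: 1/20+3/50→11/100; 11/100+11/100→11/50; 7/50+19/100→33/100; 1/5+11/50→21/50; 1/4+33/100→29/50; 21/50+29/50→1. L = 133/50 ≈ 2.6600.
L − H = 2.6600 − 2.6266 = 0.033 bits.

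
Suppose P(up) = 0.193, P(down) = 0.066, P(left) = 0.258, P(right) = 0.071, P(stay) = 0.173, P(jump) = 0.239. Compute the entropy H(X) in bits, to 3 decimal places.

H = −Σ pᵢ log₂ pᵢ.
−0.193·log₂(0.193) = 0.4581
−0.066·log₂(0.066) = 0.2588
−0.258·log₂(0.258) = 0.5043
−0.071·log₂(0.071) = 0.2709
−0.173·log₂(0.173) = 0.4379
−0.239·log₂(0.239) = 0.4935
Sum ≈ 2.4235 → 2.423 bits.

2.423 bits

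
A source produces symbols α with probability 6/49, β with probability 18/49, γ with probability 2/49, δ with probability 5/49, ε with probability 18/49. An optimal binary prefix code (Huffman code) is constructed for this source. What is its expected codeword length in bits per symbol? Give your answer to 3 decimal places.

2.041 bits/symbol

Repeatedly combine the two least-probable nodes; the expected code length is the sum of the merged weights.
merge 2/49 + 5/49 → 1/7
merge 6/49 + 1/7 → 13/49
merge 13/49 + 18/49 → 31/49
merge 18/49 + 31/49 → 1
L = 1/7 + 13/49 + 31/49 + 1 = 100/49 ≈ 2.041 bits/symbol.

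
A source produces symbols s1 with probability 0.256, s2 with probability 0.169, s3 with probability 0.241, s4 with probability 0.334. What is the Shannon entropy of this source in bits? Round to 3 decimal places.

H = −Σ pᵢ log₂ pᵢ.
−0.256·log₂(0.256) = 0.5032
−0.169·log₂(0.169) = 0.4335
−0.241·log₂(0.241) = 0.4947
−0.334·log₂(0.334) = 0.5284
Sum ≈ 1.9599 → 1.960 bits.

1.960 bits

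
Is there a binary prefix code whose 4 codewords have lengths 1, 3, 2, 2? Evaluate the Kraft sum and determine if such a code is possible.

With common denominator 2^3 = 8: Σ 2^(−ℓᵢ) = 4/8 + 1/8 + 2/8 + 2/8 = 9/8 = 1.125.
Kraft's inequality requires Σ ≤ 1; here Σ = 1.125 > 1, so no such prefix code exists.

1.125; no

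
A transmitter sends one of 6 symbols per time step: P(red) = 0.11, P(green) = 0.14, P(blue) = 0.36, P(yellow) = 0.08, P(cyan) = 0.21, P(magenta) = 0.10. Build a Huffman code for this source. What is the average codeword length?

2.43 bits/symbol

Repeatedly combine the two least-probable nodes; the expected code length is the sum of the merged weights.
merge 2/25 + 1/10 → 9/50
merge 11/100 + 7/50 → 1/4
merge 9/50 + 21/100 → 39/100
merge 1/4 + 9/25 → 61/100
merge 39/100 + 61/100 → 1
L = 9/50 + 1/4 + 39/100 + 61/100 + 1 = 243/100 = 2.43 bits/symbol.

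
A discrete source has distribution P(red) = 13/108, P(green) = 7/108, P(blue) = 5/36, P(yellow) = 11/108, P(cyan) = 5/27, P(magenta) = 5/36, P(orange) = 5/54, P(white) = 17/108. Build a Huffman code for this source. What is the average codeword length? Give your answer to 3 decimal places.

2.972 bits/symbol

Repeatedly combine the two least-probable nodes; the expected code length is the sum of the merged weights.
merge 7/108 + 5/54 → 17/108
merge 11/108 + 13/108 → 2/9
merge 5/36 + 5/36 → 5/18
merge 17/108 + 17/108 → 17/54
merge 5/27 + 2/9 → 11/27
merge 5/18 + 17/54 → 16/27
merge 11/27 + 16/27 → 1
L = 17/108 + 2/9 + 5/18 + 17/54 + 11/27 + 16/27 + 1 = 107/36 ≈ 2.972 bits/symbol.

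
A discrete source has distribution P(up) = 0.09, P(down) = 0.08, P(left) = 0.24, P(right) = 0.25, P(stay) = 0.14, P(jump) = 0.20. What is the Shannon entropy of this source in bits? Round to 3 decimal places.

2.460 bits

H = −Σ pᵢ log₂ pᵢ.
−0.09·log₂(0.09) = 0.3127
−0.08·log₂(0.08) = 0.2915
−0.24·log₂(0.24) = 0.4941
−0.25·log₂(0.25) = 0.5000
−0.14·log₂(0.14) = 0.3971
−0.20·log₂(0.20) = 0.4644
Sum ≈ 2.4598 → 2.460 bits.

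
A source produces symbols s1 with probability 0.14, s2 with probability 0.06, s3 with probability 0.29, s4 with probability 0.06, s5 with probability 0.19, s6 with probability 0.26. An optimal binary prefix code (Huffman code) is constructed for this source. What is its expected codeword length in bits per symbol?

2.38 bits/symbol

Repeatedly combine the two least-probable nodes; the expected code length is the sum of the merged weights.
merge 3/50 + 3/50 → 3/25
merge 3/25 + 7/50 → 13/50
merge 19/100 + 13/50 → 9/20
merge 13/50 + 29/100 → 11/20
merge 9/20 + 11/20 → 1
L = 3/25 + 13/50 + 9/20 + 11/20 + 1 = 119/50 = 2.38 bits/symbol.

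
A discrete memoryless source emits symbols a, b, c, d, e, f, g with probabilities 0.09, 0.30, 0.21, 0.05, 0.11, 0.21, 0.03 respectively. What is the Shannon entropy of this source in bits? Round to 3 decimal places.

H = −Σ pᵢ log₂ pᵢ.
−0.09·log₂(0.09) = 0.3127
−0.30·log₂(0.30) = 0.5211
−0.21·log₂(0.21) = 0.4728
−0.05·log₂(0.05) = 0.2161
−0.11·log₂(0.11) = 0.3503
−0.21·log₂(0.21) = 0.4728
−0.03·log₂(0.03) = 0.1518
Sum ≈ 2.4975 → 2.498 bits.

2.498 bits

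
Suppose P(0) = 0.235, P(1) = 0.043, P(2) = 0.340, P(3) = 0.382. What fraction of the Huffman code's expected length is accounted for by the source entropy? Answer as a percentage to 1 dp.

Entropy H = −Σ p log₂ p ≈ 1.7457 bits.
Huffman merges: 43/1000+47/200→139/500; 139/500+17/50→309/500; 191/500+309/500→1. L = 237/125 ≈ 1.8960.
Efficiency = H/L = 1.7457/1.8960 = 92.1%.

92.1%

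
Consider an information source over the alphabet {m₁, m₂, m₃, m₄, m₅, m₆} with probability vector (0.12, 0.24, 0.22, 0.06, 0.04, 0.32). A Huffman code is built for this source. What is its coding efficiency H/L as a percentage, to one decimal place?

99.0%

Entropy H = −Σ p log₂ p ≈ 2.2971 bits.
Huffman merges: 1/25+3/50→1/10; 1/10+3/25→11/50; 11/50+11/50→11/25; 6/25+8/25→14/25; 11/25+14/25→1. L = 58/25 ≈ 2.3200.
Efficiency = H/L = 2.2971/2.3200 = 99.0%.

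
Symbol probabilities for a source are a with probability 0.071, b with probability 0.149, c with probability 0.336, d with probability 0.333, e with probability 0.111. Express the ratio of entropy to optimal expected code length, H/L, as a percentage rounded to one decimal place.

96.0%

Entropy H = −Σ p log₂ p ≈ 2.0892 bits.
Huffman merges: 71/1000+111/1000→91/500; 149/1000+91/500→331/1000; 331/1000+333/1000→83/125; 42/125+83/125→1. L = 2177/1000 ≈ 2.1770.
Efficiency = H/L = 2.0892/2.1770 = 96.0%.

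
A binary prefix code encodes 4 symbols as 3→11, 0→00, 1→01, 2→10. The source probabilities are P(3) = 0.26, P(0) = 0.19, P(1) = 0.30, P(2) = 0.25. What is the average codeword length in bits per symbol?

L̄ = Σ pᵢ·ℓᵢ = 0.26·2 + 0.19·2 + 0.30·2 + 0.25·2 = 2 bits/symbol.

2 bits/symbol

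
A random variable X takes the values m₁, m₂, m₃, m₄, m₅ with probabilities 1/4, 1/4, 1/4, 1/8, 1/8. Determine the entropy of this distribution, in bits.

2.25 bits

Each probability is a power of 1/2, so log₂(1/p) is an integer.
H = Σ p·log₂(1/p) = 1/4·2 + 1/4·2 + 1/4·2 + 1/8·3 + 1/8·3 = 2.25 bits.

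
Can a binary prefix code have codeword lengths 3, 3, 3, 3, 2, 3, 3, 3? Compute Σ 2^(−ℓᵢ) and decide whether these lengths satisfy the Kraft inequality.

1.125; no

With common denominator 2^3 = 8: Σ 2^(−ℓᵢ) = 1/8 + 1/8 + 1/8 + 1/8 + 2/8 + 1/8 + 1/8 + 1/8 = 9/8 = 1.125.
Kraft's inequality requires Σ ≤ 1; here Σ = 1.125 > 1, so no such prefix code exists.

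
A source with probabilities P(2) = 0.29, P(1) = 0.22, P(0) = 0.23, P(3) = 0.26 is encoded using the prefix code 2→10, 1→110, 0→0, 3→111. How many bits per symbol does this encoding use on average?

L̄ = Σ pᵢ·ℓᵢ = 0.29·2 + 0.22·3 + 0.23·1 + 0.26·3 = 2.25 bits/symbol.

2.25 bits/symbol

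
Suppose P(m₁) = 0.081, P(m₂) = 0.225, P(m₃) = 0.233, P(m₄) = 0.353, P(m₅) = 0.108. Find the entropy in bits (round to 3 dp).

2.145 bits

H = −Σ pᵢ log₂ pᵢ.
−0.081·log₂(0.081) = 0.2937
−0.225·log₂(0.225) = 0.4842
−0.233·log₂(0.233) = 0.4897
−0.353·log₂(0.353) = 0.5303
−0.108·log₂(0.108) = 0.3468
Sum ≈ 2.1446 → 2.145 bits.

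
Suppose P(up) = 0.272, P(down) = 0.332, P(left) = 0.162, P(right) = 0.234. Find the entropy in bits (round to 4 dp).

H = −Σ pᵢ log₂ pᵢ.
−0.272·log₂(0.272) = 0.5109
−0.332·log₂(0.332) = 0.5281
−0.162·log₂(0.162) = 0.4254
−0.234·log₂(0.234) = 0.4903
Sum ≈ 1.9548 → 1.9548 bits.

1.9548 bits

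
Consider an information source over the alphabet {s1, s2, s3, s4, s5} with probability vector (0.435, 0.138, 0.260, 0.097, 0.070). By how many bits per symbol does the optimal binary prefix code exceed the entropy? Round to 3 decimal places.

0.020 bits

Entropy H = −Σ p log₂ p ≈ 2.0170 bits.
Huffman merges: 7/100+97/1000→167/1000; 69/500+167/1000→61/200; 13/50+61/200→113/200; 87/200+113/200→1. L = 2037/1000 ≈ 2.0370.
L − H = 2.0370 − 2.0170 = 0.020 bits.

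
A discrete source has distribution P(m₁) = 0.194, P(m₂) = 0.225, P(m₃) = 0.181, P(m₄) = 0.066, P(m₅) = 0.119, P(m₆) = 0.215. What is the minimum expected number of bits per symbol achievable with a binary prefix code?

2.551 bits/symbol

Repeatedly combine the two least-probable nodes; the expected code length is the sum of the merged weights.
merge 33/500 + 119/1000 → 37/200
merge 181/1000 + 37/200 → 183/500
merge 97/500 + 43/200 → 409/1000
merge 9/40 + 183/500 → 591/1000
merge 409/1000 + 591/1000 → 1
L = 37/200 + 183/500 + 409/1000 + 591/1000 + 1 = 2551/1000 = 2.551 bits/symbol.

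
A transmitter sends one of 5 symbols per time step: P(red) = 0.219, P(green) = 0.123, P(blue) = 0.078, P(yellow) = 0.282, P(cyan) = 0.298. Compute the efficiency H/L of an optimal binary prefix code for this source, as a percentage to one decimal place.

Entropy H = −Σ p log₂ p ≈ 2.1742 bits.
Huffman merges: 39/500+123/1000→201/1000; 201/1000+219/1000→21/50; 141/500+149/500→29/50; 21/50+29/50→1. L = 2201/1000 ≈ 2.2010.
Efficiency = H/L = 2.1742/2.2010 = 98.8%.

98.8%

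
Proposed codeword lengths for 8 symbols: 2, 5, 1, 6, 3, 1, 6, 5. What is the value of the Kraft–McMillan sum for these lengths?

With common denominator 2^6 = 64: Σ 2^(−ℓᵢ) = 16/64 + 2/64 + 32/64 + 1/64 + 8/64 + 32/64 + 1/64 + 2/64 = 94/64 = 1.46875.

1.46875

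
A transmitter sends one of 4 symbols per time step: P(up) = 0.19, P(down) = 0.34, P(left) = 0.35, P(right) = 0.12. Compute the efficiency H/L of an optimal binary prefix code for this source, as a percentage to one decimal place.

Entropy H = −Σ p log₂ p ≈ 1.8816 bits.
Huffman merges: 3/25+19/100→31/100; 31/100+17/50→13/20; 7/20+13/20→1. L = 49/25 ≈ 1.9600.
Efficiency = H/L = 1.8816/1.9600 = 96.0%.

96.0%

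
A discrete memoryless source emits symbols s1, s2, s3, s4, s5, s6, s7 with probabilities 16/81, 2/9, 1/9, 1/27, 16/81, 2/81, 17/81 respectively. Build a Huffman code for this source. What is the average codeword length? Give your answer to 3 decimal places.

2.605 bits/symbol

Repeatedly combine the two least-probable nodes; the expected code length is the sum of the merged weights.
merge 2/81 + 1/27 → 5/81
merge 5/81 + 1/9 → 14/81
merge 14/81 + 16/81 → 10/27
merge 16/81 + 17/81 → 11/27
merge 2/9 + 10/27 → 16/27
merge 11/27 + 16/27 → 1
L = 5/81 + 14/81 + 10/27 + 11/27 + 16/27 + 1 = 211/81 ≈ 2.605 bits/symbol.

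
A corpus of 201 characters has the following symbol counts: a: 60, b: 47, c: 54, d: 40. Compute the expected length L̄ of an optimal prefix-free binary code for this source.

2 bits/symbol

Probabilities are the counts divided by 201.
Repeatedly combine the two least-probable nodes; the expected code length is the sum of the merged weights.
merge 40/201 + 47/201 → 29/67
merge 18/67 + 20/67 → 38/67
merge 29/67 + 38/67 → 1
L = 29/67 + 38/67 + 1 = 2 bits/symbol.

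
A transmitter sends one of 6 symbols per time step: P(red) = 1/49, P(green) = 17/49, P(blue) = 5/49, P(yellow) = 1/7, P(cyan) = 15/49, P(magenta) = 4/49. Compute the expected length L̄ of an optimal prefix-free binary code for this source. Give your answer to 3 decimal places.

2.306 bits/symbol

Repeatedly combine the two least-probable nodes; the expected code length is the sum of the merged weights.
merge 1/49 + 4/49 → 5/49
merge 5/49 + 5/49 → 10/49
merge 1/7 + 10/49 → 17/49
merge 15/49 + 17/49 → 32/49
merge 17/49 + 32/49 → 1
L = 5/49 + 10/49 + 17/49 + 32/49 + 1 = 113/49 ≈ 2.306 bits/symbol.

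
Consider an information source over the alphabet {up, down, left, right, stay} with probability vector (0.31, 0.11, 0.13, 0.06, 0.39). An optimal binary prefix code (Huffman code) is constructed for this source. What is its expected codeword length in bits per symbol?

Repeatedly combine the two least-probable nodes; the expected code length is the sum of the merged weights.
merge 3/50 + 11/100 → 17/100
merge 13/100 + 17/100 → 3/10
merge 3/10 + 31/100 → 61/100
merge 39/100 + 61/100 → 1
L = 17/100 + 3/10 + 61/100 + 1 = 52/25 = 2.08 bits/symbol.

2.08 bits/symbol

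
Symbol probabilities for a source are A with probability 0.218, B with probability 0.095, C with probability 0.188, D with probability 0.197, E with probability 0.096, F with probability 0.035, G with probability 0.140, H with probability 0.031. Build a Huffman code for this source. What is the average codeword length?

2.812 bits/symbol

Repeatedly combine the two least-probable nodes; the expected code length is the sum of the merged weights.
merge 31/1000 + 7/200 → 33/500
merge 33/500 + 19/200 → 161/1000
merge 12/125 + 7/50 → 59/250
merge 161/1000 + 47/250 → 349/1000
merge 197/1000 + 109/500 → 83/200
merge 59/250 + 349/1000 → 117/200
merge 83/200 + 117/200 → 1
L = 33/500 + 161/1000 + 59/250 + 349/1000 + 83/200 + 117/200 + 1 = 703/250 = 2.812 bits/symbol.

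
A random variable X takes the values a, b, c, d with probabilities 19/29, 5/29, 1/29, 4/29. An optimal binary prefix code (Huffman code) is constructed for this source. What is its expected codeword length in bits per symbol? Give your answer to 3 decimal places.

1.517 bits/symbol

Repeatedly combine the two least-probable nodes; the expected code length is the sum of the merged weights.
merge 1/29 + 4/29 → 5/29
merge 5/29 + 5/29 → 10/29
merge 10/29 + 19/29 → 1
L = 5/29 + 10/29 + 1 = 44/29 ≈ 1.517 bits/symbol.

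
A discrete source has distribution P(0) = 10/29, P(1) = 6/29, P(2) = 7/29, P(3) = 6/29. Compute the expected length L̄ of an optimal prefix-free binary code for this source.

2 bits/symbol

Repeatedly combine the two least-probable nodes; the expected code length is the sum of the merged weights.
merge 6/29 + 6/29 → 12/29
merge 7/29 + 10/29 → 17/29
merge 12/29 + 17/29 → 1
L = 12/29 + 17/29 + 1 = 2 bits/symbol.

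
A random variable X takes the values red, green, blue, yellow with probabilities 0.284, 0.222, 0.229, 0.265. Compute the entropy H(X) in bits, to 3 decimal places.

H = −Σ pᵢ log₂ pᵢ.
−0.284·log₂(0.284) = 0.5158
−0.222·log₂(0.222) = 0.4820
−0.229·log₂(0.229) = 0.4870
−0.265·log₂(0.265) = 0.5077
Sum ≈ 1.9925 → 1.993 bits.

1.993 bits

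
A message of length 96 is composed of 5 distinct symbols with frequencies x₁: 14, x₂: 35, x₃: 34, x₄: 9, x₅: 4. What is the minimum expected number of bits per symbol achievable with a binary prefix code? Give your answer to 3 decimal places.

Probabilities are the counts divided by 96.
Repeatedly combine the two least-probable nodes; the expected code length is the sum of the merged weights.
merge 1/24 + 3/32 → 13/96
merge 13/96 + 7/48 → 9/32
merge 9/32 + 17/48 → 61/96
merge 35/96 + 61/96 → 1
L = 13/96 + 9/32 + 61/96 + 1 = 197/96 ≈ 2.052 bits/symbol.

2.052 bits/symbol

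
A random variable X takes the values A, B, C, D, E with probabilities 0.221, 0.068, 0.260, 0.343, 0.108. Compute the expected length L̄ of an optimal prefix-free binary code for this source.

2.176 bits/symbol

Repeatedly combine the two least-probable nodes; the expected code length is the sum of the merged weights.
merge 17/250 + 27/250 → 22/125
merge 22/125 + 221/1000 → 397/1000
merge 13/50 + 343/1000 → 603/1000
merge 397/1000 + 603/1000 → 1
L = 22/125 + 397/1000 + 603/1000 + 1 = 272/125 = 2.176 bits/symbol.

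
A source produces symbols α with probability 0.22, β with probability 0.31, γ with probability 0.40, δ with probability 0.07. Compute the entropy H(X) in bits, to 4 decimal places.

1.8017 bits

H = −Σ pᵢ log₂ pᵢ.
−0.22·log₂(0.22) = 0.4806
−0.31·log₂(0.31) = 0.5238
−0.40·log₂(0.40) = 0.5288
−0.07·log₂(0.07) = 0.2686
Sum ≈ 1.8017 → 1.8017 bits.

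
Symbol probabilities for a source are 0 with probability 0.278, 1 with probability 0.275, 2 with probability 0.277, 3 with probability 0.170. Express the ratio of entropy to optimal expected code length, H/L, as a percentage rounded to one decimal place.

Entropy H = −Σ p log₂ p ≈ 1.9732 bits.
Huffman merges: 17/100+11/40→89/200; 277/1000+139/500→111/200; 89/200+111/200→1. L = 2 ≈ 2.0000.
Efficiency = H/L = 1.9732/2.0000 = 98.7%.

98.7%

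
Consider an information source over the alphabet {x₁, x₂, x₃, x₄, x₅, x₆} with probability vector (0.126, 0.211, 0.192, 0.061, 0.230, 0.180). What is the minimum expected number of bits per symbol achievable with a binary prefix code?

Repeatedly combine the two least-probable nodes; the expected code length is the sum of the merged weights.
merge 61/1000 + 63/500 → 187/1000
merge 9/50 + 187/1000 → 367/1000
merge 24/125 + 211/1000 → 403/1000
merge 23/100 + 367/1000 → 597/1000
merge 403/1000 + 597/1000 → 1
L = 187/1000 + 367/1000 + 403/1000 + 597/1000 + 1 = 1277/500 = 2.554 bits/symbol.

2.554 bits/symbol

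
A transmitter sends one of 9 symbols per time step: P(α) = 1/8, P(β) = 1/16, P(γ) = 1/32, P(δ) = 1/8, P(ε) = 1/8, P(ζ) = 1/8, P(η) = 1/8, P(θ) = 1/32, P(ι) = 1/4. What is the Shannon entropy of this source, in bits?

Each probability is a power of 1/2, so log₂(1/p) is an integer.
H = Σ p·log₂(1/p) = 1/8·3 + 1/16·4 + 1/32·5 + 1/8·3 + 1/8·3 + 1/8·3 + 1/8·3 + 1/32·5 + 1/4·2 = 2.9375 bits.

2.9375 bits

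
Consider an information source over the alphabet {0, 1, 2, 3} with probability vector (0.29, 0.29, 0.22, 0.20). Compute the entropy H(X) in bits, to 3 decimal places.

1.981 bits

H = −Σ pᵢ log₂ pᵢ.
−0.29·log₂(0.29) = 0.5179
−0.29·log₂(0.29) = 0.5179
−0.22·log₂(0.22) = 0.4806
−0.20·log₂(0.20) = 0.4644
Sum ≈ 1.9808 → 1.981 bits.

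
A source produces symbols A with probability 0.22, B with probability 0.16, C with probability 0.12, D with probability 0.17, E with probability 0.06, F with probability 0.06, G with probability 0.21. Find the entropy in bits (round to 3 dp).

H = −Σ pᵢ log₂ pᵢ.
−0.22·log₂(0.22) = 0.4806
−0.16·log₂(0.16) = 0.4230
−0.12·log₂(0.12) = 0.3671
−0.17·log₂(0.17) = 0.4346
−0.06·log₂(0.06) = 0.2435
−0.06·log₂(0.06) = 0.2435
−0.21·log₂(0.21) = 0.4728
Sum ≈ 2.6651 → 2.665 bits.

2.665 bits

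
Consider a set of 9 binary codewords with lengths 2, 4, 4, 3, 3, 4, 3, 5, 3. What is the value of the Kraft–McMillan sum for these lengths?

0.96875

With common denominator 2^5 = 32: Σ 2^(−ℓᵢ) = 8/32 + 2/32 + 2/32 + 4/32 + 4/32 + 2/32 + 4/32 + 1/32 + 4/32 = 31/32 = 0.96875.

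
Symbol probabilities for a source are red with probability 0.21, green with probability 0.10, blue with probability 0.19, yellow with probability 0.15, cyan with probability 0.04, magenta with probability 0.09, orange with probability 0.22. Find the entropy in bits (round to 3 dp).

H = −Σ pᵢ log₂ pᵢ.
−0.21·log₂(0.21) = 0.4728
−0.10·log₂(0.10) = 0.3322
−0.19·log₂(0.19) = 0.4552
−0.15·log₂(0.15) = 0.4105
−0.04·log₂(0.04) = 0.1858
−0.09·log₂(0.09) = 0.3127
−0.22·log₂(0.22) = 0.4806
Sum ≈ 2.6498 → 2.650 bits.

2.650 bits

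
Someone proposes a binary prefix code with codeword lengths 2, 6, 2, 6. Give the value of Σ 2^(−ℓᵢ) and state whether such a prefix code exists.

0.53125; yes

With common denominator 2^6 = 64: Σ 2^(−ℓᵢ) = 16/64 + 1/64 + 16/64 + 1/64 = 34/64 = 0.53125.
Kraft's inequality requires Σ ≤ 1; here Σ = 0.53125 ≤ 1, so such a prefix code exists.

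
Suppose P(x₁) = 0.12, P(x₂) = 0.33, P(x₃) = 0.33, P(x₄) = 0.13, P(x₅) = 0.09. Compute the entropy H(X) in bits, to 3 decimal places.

H = −Σ pᵢ log₂ pᵢ.
−0.12·log₂(0.12) = 0.3671
−0.33·log₂(0.33) = 0.5278
−0.33·log₂(0.33) = 0.5278
−0.13·log₂(0.13) = 0.3826
−0.09·log₂(0.09) = 0.3127
Sum ≈ 2.1180 → 2.118 bits.

2.118 bits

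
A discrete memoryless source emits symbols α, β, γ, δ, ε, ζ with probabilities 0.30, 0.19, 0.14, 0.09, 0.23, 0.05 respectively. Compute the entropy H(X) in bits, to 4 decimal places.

H = −Σ pᵢ log₂ pᵢ.
−0.30·log₂(0.30) = 0.5211
−0.19·log₂(0.19) = 0.4552
−0.14·log₂(0.14) = 0.3971
−0.09·log₂(0.09) = 0.3127
−0.23·log₂(0.23) = 0.4877
−0.05·log₂(0.05) = 0.2161
Sum ≈ 2.3898 → 2.3898 bits.

2.3898 bits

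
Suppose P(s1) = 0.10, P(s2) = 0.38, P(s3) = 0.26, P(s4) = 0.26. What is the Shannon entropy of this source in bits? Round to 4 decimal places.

H = −Σ pᵢ log₂ pᵢ.
−0.10·log₂(0.10) = 0.3322
−0.38·log₂(0.38) = 0.5305
−0.26·log₂(0.26) = 0.5053
−0.26·log₂(0.26) = 0.5053
Sum ≈ 1.8732 → 1.8732 bits.

1.8732 bits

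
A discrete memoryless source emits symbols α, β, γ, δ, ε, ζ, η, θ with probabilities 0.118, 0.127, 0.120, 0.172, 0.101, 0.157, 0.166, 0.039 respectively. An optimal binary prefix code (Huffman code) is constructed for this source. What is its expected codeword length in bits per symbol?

2.968 bits/symbol

Repeatedly combine the two least-probable nodes; the expected code length is the sum of the merged weights.
merge 39/1000 + 101/1000 → 7/50
merge 59/500 + 3/25 → 119/500
merge 127/1000 + 7/50 → 267/1000
merge 157/1000 + 83/500 → 323/1000
merge 43/250 + 119/500 → 41/100
merge 267/1000 + 323/1000 → 59/100
merge 41/100 + 59/100 → 1
L = 7/50 + 119/500 + 267/1000 + 323/1000 + 41/100 + 59/100 + 1 = 371/125 = 2.968 bits/symbol.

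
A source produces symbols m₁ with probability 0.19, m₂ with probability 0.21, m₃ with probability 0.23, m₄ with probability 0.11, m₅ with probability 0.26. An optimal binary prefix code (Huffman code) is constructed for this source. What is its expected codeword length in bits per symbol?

Repeatedly combine the two least-probable nodes; the expected code length is the sum of the merged weights.
merge 11/100 + 19/100 → 3/10
merge 21/100 + 23/100 → 11/25
merge 13/50 + 3/10 → 14/25
merge 11/25 + 14/25 → 1
L = 3/10 + 11/25 + 14/25 + 1 = 23/10 = 2.3 bits/symbol.

2.3 bits/symbol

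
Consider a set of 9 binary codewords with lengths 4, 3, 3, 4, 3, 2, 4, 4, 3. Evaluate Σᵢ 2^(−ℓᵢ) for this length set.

With common denominator 2^4 = 16: Σ 2^(−ℓᵢ) = 1/16 + 2/16 + 2/16 + 1/16 + 2/16 + 4/16 + 1/16 + 1/16 + 2/16 = 16/16 = 1.

1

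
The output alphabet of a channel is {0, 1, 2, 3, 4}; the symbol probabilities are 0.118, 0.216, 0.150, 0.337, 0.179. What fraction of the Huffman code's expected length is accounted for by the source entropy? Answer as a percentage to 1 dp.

98.1%

Entropy H = −Σ p log₂ p ≈ 2.2250 bits.
Huffman merges: 59/500+3/20→67/250; 179/1000+27/125→79/200; 67/250+337/1000→121/200; 79/200+121/200→1. L = 567/250 ≈ 2.2680.
Efficiency = H/L = 2.2250/2.2680 = 98.1%.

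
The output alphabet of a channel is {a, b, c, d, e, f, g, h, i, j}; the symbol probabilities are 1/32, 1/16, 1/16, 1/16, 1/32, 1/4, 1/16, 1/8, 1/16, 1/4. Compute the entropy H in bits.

2.9375 bits

Each probability is a power of 1/2, so log₂(1/p) is an integer.
H = Σ p·log₂(1/p) = 1/32·5 + 1/16·4 + 1/16·4 + 1/16·4 + 1/32·5 + 1/4·2 + 1/16·4 + 1/8·3 + 1/16·4 + 1/4·2 = 2.9375 bits.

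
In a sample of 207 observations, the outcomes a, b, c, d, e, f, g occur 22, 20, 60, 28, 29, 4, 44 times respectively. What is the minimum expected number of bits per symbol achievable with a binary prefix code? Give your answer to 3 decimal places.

Probabilities are the counts divided by 207.
Repeatedly combine the two least-probable nodes; the expected code length is the sum of the merged weights.
merge 4/207 + 20/207 → 8/69
merge 22/207 + 8/69 → 2/9
merge 28/207 + 29/207 → 19/69
merge 44/207 + 2/9 → 10/23
merge 19/69 + 20/69 → 13/23
merge 10/23 + 13/23 → 1
L = 8/69 + 2/9 + 19/69 + 10/23 + 13/23 + 1 = 541/207 ≈ 2.614 bits/symbol.

2.614 bits/symbol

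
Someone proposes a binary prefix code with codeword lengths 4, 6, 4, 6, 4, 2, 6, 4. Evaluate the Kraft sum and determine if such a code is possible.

With common denominator 2^6 = 64: Σ 2^(−ℓᵢ) = 4/64 + 1/64 + 4/64 + 1/64 + 4/64 + 16/64 + 1/64 + 4/64 = 35/64 = 0.546875.
Kraft's inequality requires Σ ≤ 1; here Σ = 0.546875 ≤ 1, so such a prefix code exists.

0.546875; yes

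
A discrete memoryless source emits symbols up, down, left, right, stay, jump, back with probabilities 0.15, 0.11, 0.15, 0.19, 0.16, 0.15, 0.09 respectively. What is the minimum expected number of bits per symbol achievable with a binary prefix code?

Repeatedly combine the two least-probable nodes; the expected code length is the sum of the merged weights.
merge 9/100 + 11/100 → 1/5
merge 3/20 + 3/20 → 3/10
merge 3/20 + 4/25 → 31/100
merge 19/100 + 1/5 → 39/100
merge 3/10 + 31/100 → 61/100
merge 39/100 + 61/100 → 1
L = 1/5 + 3/10 + 31/100 + 39/100 + 61/100 + 1 = 281/100 = 2.81 bits/symbol.

2.81 bits/symbol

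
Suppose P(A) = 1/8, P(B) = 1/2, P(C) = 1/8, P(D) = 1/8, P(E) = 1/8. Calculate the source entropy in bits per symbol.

2 bits

Each probability is a power of 1/2, so log₂(1/p) is an integer.
H = Σ p·log₂(1/p) = 1/8·3 + 1/2·1 + 1/8·3 + 1/8·3 + 1/8·3 = 2 bits.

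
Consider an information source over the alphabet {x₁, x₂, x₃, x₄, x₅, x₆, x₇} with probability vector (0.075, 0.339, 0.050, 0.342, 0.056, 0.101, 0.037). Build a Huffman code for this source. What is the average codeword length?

Repeatedly combine the two least-probable nodes; the expected code length is the sum of the merged weights.
merge 37/1000 + 1/20 → 87/1000
merge 7/125 + 3/40 → 131/1000
merge 87/1000 + 101/1000 → 47/250
merge 131/1000 + 47/250 → 319/1000
merge 319/1000 + 339/1000 → 329/500
merge 171/500 + 329/500 → 1
L = 87/1000 + 131/1000 + 47/250 + 319/1000 + 329/500 + 1 = 2383/1000 = 2.383 bits/symbol.

2.383 bits/symbol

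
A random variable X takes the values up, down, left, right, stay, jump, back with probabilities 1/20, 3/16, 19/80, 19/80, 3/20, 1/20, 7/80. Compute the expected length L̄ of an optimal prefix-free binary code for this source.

Repeatedly combine the two least-probable nodes; the expected code length is the sum of the merged weights.
merge 1/20 + 1/20 → 1/10
merge 7/80 + 1/10 → 3/16
merge 3/20 + 3/16 → 27/80
merge 3/16 + 19/80 → 17/40
merge 19/80 + 27/80 → 23/40
merge 17/40 + 23/40 → 1
L = 1/10 + 3/16 + 27/80 + 17/40 + 23/40 + 1 = 21/8 = 2.625 bits/symbol.

2.625 bits/symbol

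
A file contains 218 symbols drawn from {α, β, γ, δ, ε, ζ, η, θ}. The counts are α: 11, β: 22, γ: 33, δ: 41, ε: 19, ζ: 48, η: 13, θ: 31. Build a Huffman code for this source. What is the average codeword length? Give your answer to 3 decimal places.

2.890 bits/symbol

Probabilities are the counts divided by 218.
Repeatedly combine the two least-probable nodes; the expected code length is the sum of the merged weights.
merge 11/218 + 13/218 → 12/109
merge 19/218 + 11/109 → 41/218
merge 12/109 + 31/218 → 55/218
merge 33/218 + 41/218 → 37/109
merge 41/218 + 24/109 → 89/218
merge 55/218 + 37/109 → 129/218
merge 89/218 + 129/218 → 1
L = 12/109 + 41/218 + 55/218 + 37/109 + 89/218 + 129/218 + 1 = 315/109 ≈ 2.890 bits/symbol.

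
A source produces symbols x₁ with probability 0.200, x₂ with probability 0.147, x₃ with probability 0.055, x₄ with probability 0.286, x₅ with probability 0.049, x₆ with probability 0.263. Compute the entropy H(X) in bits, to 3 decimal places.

H = −Σ pᵢ log₂ pᵢ.
−0.200·log₂(0.200) = 0.4644
−0.147·log₂(0.147) = 0.4066
−0.055·log₂(0.055) = 0.2301
−0.286·log₂(0.286) = 0.5165
−0.049·log₂(0.049) = 0.2132
−0.263·log₂(0.263) = 0.5068
Sum ≈ 2.3376 → 2.338 bits.

2.338 bits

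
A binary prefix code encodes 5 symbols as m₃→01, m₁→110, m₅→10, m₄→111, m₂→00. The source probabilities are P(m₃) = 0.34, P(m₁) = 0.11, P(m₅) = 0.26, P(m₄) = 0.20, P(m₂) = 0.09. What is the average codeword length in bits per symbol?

L̄ = Σ pᵢ·ℓᵢ = 0.34·2 + 0.11·3 + 0.26·2 + 0.20·3 + 0.09·2 = 2.31 bits/symbol.

2.31 bits/symbol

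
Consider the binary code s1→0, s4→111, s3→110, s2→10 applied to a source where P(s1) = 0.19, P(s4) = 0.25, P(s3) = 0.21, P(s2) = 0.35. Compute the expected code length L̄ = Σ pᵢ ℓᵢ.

2.27 bits/symbol

L̄ = Σ pᵢ·ℓᵢ = 0.19·1 + 0.25·3 + 0.21·3 + 0.35·2 = 2.27 bits/symbol.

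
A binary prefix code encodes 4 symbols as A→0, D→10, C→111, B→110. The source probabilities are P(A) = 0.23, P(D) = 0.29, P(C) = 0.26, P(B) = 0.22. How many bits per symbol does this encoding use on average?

2.25 bits/symbol

L̄ = Σ pᵢ·ℓᵢ = 0.23·1 + 0.29·2 + 0.26·3 + 0.22·3 = 2.25 bits/symbol.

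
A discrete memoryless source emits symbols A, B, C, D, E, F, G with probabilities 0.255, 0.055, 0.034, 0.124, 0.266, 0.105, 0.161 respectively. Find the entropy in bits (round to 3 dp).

2.546 bits

H = −Σ pᵢ log₂ pᵢ.
−0.255·log₂(0.255) = 0.5027
−0.055·log₂(0.055) = 0.2301
−0.034·log₂(0.034) = 0.1659
−0.124·log₂(0.124) = 0.3734
−0.266·log₂(0.266) = 0.5082
−0.105·log₂(0.105) = 0.3414
−0.161·log₂(0.161) = 0.4242
Sum ≈ 2.5460 → 2.546 bits.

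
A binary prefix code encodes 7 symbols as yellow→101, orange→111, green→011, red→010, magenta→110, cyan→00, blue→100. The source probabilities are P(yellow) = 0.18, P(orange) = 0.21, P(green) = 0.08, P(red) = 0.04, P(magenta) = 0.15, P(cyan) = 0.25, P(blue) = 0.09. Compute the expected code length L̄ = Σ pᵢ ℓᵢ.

2.75 bits/symbol

L̄ = Σ pᵢ·ℓᵢ = 0.18·3 + 0.21·3 + 0.08·3 + 0.04·3 + 0.15·3 + 0.25·2 + 0.09·3 = 2.75 bits/symbol.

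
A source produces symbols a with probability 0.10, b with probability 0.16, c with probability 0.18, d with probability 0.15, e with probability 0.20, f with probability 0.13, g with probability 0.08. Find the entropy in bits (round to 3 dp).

H = −Σ pᵢ log₂ pᵢ.
−0.10·log₂(0.10) = 0.3322
−0.16·log₂(0.16) = 0.4230
−0.18·log₂(0.18) = 0.4453
−0.15·log₂(0.15) = 0.4105
−0.20·log₂(0.20) = 0.4644
−0.13·log₂(0.13) = 0.3826
−0.08·log₂(0.08) = 0.2915
Sum ≈ 2.7496 → 2.750 bits.

2.750 bits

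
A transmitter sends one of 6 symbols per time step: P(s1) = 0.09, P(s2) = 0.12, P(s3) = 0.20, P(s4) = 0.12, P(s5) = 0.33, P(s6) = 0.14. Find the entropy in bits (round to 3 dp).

H = −Σ pᵢ log₂ pᵢ.
−0.09·log₂(0.09) = 0.3127
−0.12·log₂(0.12) = 0.3671
−0.20·log₂(0.20) = 0.4644
−0.12·log₂(0.12) = 0.3671
−0.33·log₂(0.33) = 0.5278
−0.14·log₂(0.14) = 0.3971
Sum ≈ 2.4361 → 2.436 bits.

2.436 bits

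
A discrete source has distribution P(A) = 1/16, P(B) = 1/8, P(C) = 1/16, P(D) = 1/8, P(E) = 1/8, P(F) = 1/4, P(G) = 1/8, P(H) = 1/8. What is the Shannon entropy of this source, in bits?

Each probability is a power of 1/2, so log₂(1/p) is an integer.
H = Σ p·log₂(1/p) = 1/16·4 + 1/8·3 + 1/16·4 + 1/8·3 + 1/8·3 + 1/4·2 + 1/8·3 + 1/8·3 = 2.875 bits.

2.875 bits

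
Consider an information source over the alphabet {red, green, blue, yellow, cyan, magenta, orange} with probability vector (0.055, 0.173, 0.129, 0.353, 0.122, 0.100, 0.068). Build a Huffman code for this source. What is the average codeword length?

Repeatedly combine the two least-probable nodes; the expected code length is the sum of the merged weights.
merge 11/200 + 17/250 → 123/1000
merge 1/10 + 61/500 → 111/500
merge 123/1000 + 129/1000 → 63/250
merge 173/1000 + 111/500 → 79/200
merge 63/250 + 353/1000 → 121/200
merge 79/200 + 121/200 → 1
L = 123/1000 + 111/500 + 63/250 + 79/200 + 121/200 + 1 = 2597/1000 = 2.597 bits/symbol.

2.597 bits/symbol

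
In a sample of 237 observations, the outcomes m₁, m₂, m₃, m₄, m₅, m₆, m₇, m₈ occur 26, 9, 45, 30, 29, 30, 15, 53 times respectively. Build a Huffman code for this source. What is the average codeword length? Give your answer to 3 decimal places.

2.878 bits/symbol

Probabilities are the counts divided by 237.
Repeatedly combine the two least-probable nodes; the expected code length is the sum of the merged weights.
merge 3/79 + 5/79 → 8/79
merge 8/79 + 26/237 → 50/237
merge 29/237 + 10/79 → 59/237
merge 10/79 + 15/79 → 25/79
merge 50/237 + 53/237 → 103/237
merge 59/237 + 25/79 → 134/237
merge 103/237 + 134/237 → 1
L = 8/79 + 50/237 + 59/237 + 25/79 + 103/237 + 134/237 + 1 = 682/237 ≈ 2.878 bits/symbol.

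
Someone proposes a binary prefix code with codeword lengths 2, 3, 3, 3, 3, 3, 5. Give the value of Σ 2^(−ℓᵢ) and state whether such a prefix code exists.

0.90625; yes

With common denominator 2^5 = 32: Σ 2^(−ℓᵢ) = 8/32 + 4/32 + 4/32 + 4/32 + 4/32 + 4/32 + 1/32 = 29/32 = 0.90625.
Kraft's inequality requires Σ ≤ 1; here Σ = 0.90625 ≤ 1, so such a prefix code exists.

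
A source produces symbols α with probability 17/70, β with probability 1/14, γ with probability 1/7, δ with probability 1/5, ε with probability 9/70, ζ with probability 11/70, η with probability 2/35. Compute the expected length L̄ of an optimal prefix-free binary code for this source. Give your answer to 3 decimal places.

2.686 bits/symbol

Repeatedly combine the two least-probable nodes; the expected code length is the sum of the merged weights.
merge 2/35 + 1/14 → 9/70
merge 9/70 + 9/70 → 9/35
merge 1/7 + 11/70 → 3/10
merge 1/5 + 17/70 → 31/70
merge 9/35 + 3/10 → 39/70
merge 31/70 + 39/70 → 1
L = 9/70 + 9/35 + 3/10 + 31/70 + 39/70 + 1 = 94/35 ≈ 2.686 bits/symbol.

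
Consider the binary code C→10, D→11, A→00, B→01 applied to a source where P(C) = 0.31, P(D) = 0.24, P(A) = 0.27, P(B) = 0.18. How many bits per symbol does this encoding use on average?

L̄ = Σ pᵢ·ℓᵢ = 0.31·2 + 0.24·2 + 0.27·2 + 0.18·2 = 2 bits/symbol.

2 bits/symbol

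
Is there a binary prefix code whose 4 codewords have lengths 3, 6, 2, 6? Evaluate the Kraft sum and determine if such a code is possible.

With common denominator 2^6 = 64: Σ 2^(−ℓᵢ) = 8/64 + 1/64 + 16/64 + 1/64 = 26/64 = 0.40625.
Kraft's inequality requires Σ ≤ 1; here Σ = 0.40625 ≤ 1, so such a prefix code exists.

0.40625; yes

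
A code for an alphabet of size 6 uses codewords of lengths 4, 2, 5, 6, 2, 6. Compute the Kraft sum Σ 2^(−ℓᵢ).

With common denominator 2^6 = 64: Σ 2^(−ℓᵢ) = 4/64 + 16/64 + 2/64 + 1/64 + 16/64 + 1/64 = 40/64 = 0.625.

0.625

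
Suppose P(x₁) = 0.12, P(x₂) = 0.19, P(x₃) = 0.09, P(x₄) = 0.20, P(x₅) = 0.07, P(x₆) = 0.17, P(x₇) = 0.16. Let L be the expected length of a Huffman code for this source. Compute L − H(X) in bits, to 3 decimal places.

Entropy H = −Σ p log₂ p ≈ 2.7255 bits.
Huffman merges: 7/100+9/100→4/25; 3/25+4/25→7/25; 4/25+17/100→33/100; 19/100+1/5→39/100; 7/25+33/100→61/100; 39/100+61/100→1. L = 277/100 ≈ 2.7700.
L − H = 2.7700 − 2.7255 = 0.045 bits.

0.045 bits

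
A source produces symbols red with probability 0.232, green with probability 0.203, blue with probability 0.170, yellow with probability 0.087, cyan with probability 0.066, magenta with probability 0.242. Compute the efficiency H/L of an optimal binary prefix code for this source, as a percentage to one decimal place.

99.0%

Entropy H = −Σ p log₂ p ≈ 2.4512 bits.
Huffman merges: 33/500+87/1000→153/1000; 153/1000+17/100→323/1000; 203/1000+29/125→87/200; 121/500+323/1000→113/200; 87/200+113/200→1. L = 619/250 ≈ 2.4760.
Efficiency = H/L = 2.4512/2.4760 = 99.0%.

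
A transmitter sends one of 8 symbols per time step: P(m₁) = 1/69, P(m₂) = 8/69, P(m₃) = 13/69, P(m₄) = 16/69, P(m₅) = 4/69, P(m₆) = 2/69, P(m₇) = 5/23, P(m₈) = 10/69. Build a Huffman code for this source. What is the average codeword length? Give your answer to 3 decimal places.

Repeatedly combine the two least-probable nodes; the expected code length is the sum of the merged weights.
merge 1/69 + 2/69 → 1/23
merge 1/23 + 4/69 → 7/69
merge 7/69 + 8/69 → 5/23
merge 10/69 + 13/69 → 1/3
merge 5/23 + 5/23 → 10/23
merge 16/69 + 1/3 → 13/23
merge 10/23 + 13/23 → 1
L = 1/23 + 7/69 + 5/23 + 1/3 + 10/23 + 13/23 + 1 = 62/23 ≈ 2.696 bits/symbol.

2.696 bits/symbol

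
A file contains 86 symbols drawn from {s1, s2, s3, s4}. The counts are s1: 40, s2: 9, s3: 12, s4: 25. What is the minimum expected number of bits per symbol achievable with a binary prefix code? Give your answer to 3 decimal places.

Probabilities are the counts divided by 86.
Repeatedly combine the two least-probable nodes; the expected code length is the sum of the merged weights.
merge 9/86 + 6/43 → 21/86
merge 21/86 + 25/86 → 23/43
merge 20/43 + 23/43 → 1
L = 21/86 + 23/43 + 1 = 153/86 ≈ 1.779 bits/symbol.

1.779 bits/symbol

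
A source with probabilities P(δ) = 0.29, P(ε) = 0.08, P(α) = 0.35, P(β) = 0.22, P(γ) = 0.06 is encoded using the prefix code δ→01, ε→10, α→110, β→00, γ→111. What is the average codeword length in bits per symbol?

L̄ = Σ pᵢ·ℓᵢ = 0.29·2 + 0.08·2 + 0.35·3 + 0.22·2 + 0.06·3 = 2.41 bits/symbol.

2.41 bits/symbol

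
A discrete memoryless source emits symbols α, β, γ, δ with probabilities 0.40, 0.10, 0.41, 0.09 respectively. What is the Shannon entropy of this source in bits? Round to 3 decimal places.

H = −Σ pᵢ log₂ pᵢ.
−0.40·log₂(0.40) = 0.5288
−0.10·log₂(0.10) = 0.3322
−0.41·log₂(0.41) = 0.5274
−0.09·log₂(0.09) = 0.3127
Sum ≈ 1.7010 → 1.701 bits.

1.701 bits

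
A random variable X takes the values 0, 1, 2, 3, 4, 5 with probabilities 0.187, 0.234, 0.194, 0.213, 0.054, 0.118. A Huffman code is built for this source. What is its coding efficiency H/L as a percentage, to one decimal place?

Entropy H = −Σ p log₂ p ≈ 2.4681 bits.
Huffman merges: 27/500+59/500→43/250; 43/250+187/1000→359/1000; 97/500+213/1000→407/1000; 117/500+359/1000→593/1000; 407/1000+593/1000→1. L = 2531/1000 ≈ 2.5310.
Efficiency = H/L = 2.4681/2.5310 = 97.5%.

97.5%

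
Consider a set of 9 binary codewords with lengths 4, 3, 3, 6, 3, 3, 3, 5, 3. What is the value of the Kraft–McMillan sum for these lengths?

0.859375

With common denominator 2^6 = 64: Σ 2^(−ℓᵢ) = 4/64 + 8/64 + 8/64 + 1/64 + 8/64 + 8/64 + 8/64 + 2/64 + 8/64 = 55/64 = 0.859375.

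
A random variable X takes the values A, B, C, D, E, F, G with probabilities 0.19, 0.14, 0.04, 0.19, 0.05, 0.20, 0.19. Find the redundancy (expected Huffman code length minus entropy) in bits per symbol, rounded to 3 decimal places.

0.071 bits

Entropy H = −Σ p log₂ p ≈ 2.6290 bits.
Huffman merges: 1/25+1/20→9/100; 9/100+7/50→23/100; 19/100+19/100→19/50; 19/100+1/5→39/100; 23/100+19/50→61/100; 39/100+61/100→1. L = 27/10 ≈ 2.7000.
L − H = 2.7000 − 2.6290 = 0.071 bits.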